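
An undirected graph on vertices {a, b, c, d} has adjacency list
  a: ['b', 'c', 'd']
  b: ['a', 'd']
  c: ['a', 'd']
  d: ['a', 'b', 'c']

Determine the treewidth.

A width-2 tree decomposition is:
Bags: B1 = {a, b, d}  B2 = {a, c, d}
Tree: B1–B2
Every bag has size at most 3, so the width is 3 − 1 = 2 and tw(G) ≤ 2. Conversely, {a, c, d} is a clique of size 3, and the vertices of any clique must share a bag in every tree decomposition; so some bag has ≥ 3 vertices and tw(G) ≥ 2. Therefore the treewidth is 2.

2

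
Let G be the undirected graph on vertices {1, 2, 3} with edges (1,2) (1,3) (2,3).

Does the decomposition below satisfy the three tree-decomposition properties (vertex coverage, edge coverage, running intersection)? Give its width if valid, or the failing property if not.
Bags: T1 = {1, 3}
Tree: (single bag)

A tree decomposition must satisfy three properties: every vertex lies in some bag; for every edge, both endpoints lie together in some bag; and for every vertex, the bags containing it form a connected subtree. Here vertex 2 appears in no bag, so the decomposition is invalid.

No — vertex 2 appears in no bag.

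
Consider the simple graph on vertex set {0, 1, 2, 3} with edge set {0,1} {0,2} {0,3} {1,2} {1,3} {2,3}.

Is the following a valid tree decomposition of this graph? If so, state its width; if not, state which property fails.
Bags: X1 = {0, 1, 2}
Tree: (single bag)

No — vertex 3 appears in no bag.

A tree decomposition must satisfy three properties: every vertex lies in some bag; for every edge, both endpoints lie together in some bag; and for every vertex, the bags containing it form a connected subtree. Here vertex 3 appears in no bag, so the decomposition is invalid.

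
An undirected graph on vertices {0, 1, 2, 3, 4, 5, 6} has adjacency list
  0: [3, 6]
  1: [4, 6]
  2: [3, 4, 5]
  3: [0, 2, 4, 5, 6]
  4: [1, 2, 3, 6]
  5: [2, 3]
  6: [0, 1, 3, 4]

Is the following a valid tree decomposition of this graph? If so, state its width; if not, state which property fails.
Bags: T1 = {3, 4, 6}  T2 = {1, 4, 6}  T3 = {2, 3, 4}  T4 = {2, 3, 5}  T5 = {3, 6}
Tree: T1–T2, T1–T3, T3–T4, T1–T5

A tree decomposition must satisfy three properties: every vertex lies in some bag; for every edge, both endpoints lie together in some bag; and for every vertex, the bags containing it form a connected subtree. Here vertex 0 appears in no bag, so the decomposition is invalid.

No — vertex 0 appears in no bag.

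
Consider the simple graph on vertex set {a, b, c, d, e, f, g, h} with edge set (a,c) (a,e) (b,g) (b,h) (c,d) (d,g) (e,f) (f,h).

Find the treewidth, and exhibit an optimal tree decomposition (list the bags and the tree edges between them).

Each bag holds 3 vertices, so the decomposition has width 2, which upper-bounds the treewidth. Since e–f–h–b–g–d–c–a–e is a cycle in G, G is not acyclic. Forests are exactly the graphs of treewidth ≤ 1, so tw(G) ≥ 2. Combining the bounds, tw(G) = 2.

Treewidth 2.
One such decomposition:
Bags: B1 = {e, f, h}  B2 = {b, e, h}  B3 = {b, e, g}  B4 = {d, e, g}  B5 = {c, d, e}  B6 = {a, c, e}
Tree: B1–B2, B2–B3, B3–B4, B4–B5, B5–B6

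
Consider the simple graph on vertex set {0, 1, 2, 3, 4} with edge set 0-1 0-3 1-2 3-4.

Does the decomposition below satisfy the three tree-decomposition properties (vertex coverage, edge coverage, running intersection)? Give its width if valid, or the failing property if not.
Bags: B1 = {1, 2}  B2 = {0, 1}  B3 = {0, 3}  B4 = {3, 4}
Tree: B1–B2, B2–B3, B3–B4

Checking the three conditions: (i) the bags cover all of {0, 1, 2, 3, 4}; (ii) for each edge, some bag contains both endpoints; (iii) the bags containing any fixed vertex form a subtree. All hold, so the decomposition is valid with width 2 − 1 = 1.

Yes; width 1.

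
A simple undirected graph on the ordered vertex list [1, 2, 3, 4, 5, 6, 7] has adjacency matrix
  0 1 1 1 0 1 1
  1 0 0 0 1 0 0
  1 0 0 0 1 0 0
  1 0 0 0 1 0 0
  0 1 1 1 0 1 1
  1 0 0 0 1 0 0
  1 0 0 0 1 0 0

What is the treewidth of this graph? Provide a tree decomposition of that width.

Treewidth 2.
Bags: B1 = {1, 4, 5}  B2 = {1, 5, 6}  B3 = {1, 5, 7}  B4 = {1, 3, 5}  B5 = {1, 2, 5}
Tree: B1–B2, B2–B3, B3–B4, B4–B5

Every bag has size at most 3, so the width is 3 − 1 = 2 and tw(G) ≤ 2. Since 1–4–5–6–1 is a cycle in G, G is not acyclic. Forests are exactly the graphs of treewidth ≤ 1, so tw(G) ≥ 2. Hence tw(G) = 2 exactly.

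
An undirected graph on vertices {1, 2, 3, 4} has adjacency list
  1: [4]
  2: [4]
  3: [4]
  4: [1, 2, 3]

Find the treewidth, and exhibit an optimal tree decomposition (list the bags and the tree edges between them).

Treewidth 1.
One optimal decomposition is:
Bags: B1 = {3, 4}  B2 = {1, 4}  B3 = {2, 4}
Tree: B1–B2, B2–B3

The largest bag has 2 vertices, giving width 1; this decomposition certifies tw(G) ≤ 1. Any graph with an edge has treewidth ≥ 1, and G has the edge 4–3. Combining the bounds, tw(G) = 1.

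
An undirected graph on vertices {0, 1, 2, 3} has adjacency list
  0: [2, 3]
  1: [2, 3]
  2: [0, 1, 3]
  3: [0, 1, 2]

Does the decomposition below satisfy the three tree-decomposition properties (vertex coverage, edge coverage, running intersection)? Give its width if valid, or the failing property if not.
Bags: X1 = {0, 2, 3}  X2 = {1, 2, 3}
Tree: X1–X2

Yes; width 2.

Checking the three conditions: (i) the bags cover all of {0, 1, 2, 3}; (ii) for each edge, some bag contains both endpoints; (iii) the bags containing any fixed vertex form a subtree. All hold, so the decomposition is valid with width 3 − 1 = 2.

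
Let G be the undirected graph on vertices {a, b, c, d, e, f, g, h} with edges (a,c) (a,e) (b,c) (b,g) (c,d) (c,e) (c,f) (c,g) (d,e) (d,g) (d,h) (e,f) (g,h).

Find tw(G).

2

A width-2 tree decomposition is:
Bags: B1 = {c, d, e}  B2 = {c, d, g}  B3 = {d, g, h}  B4 = {a, c, e}  B5 = {b, c, g}  B6 = {c, e, f}
Tree: B1–B2, B2–B3, B1–B4, B2–B5, B1–B6
Each bag holds 3 vertices, so the decomposition has width 2, which upper-bounds the treewidth. Conversely, {d, g, h} is a clique of size 3, and the vertices of any clique must share a bag in every tree decomposition; so some bag has ≥ 3 vertices and tw(G) ≥ 2. Hence tw(G) = 2 exactly.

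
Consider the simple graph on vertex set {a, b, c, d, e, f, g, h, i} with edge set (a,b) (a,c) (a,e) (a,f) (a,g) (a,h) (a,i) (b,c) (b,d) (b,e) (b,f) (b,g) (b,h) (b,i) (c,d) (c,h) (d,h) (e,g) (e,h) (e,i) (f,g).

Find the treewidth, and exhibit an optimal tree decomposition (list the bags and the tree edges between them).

Every bag has size at most 4, so the width is 4 − 1 = 3 and tw(G) ≤ 3. For the lower bound, the 4 vertices {b, c, d, h} are pairwise adjacent, and any tree decomposition puts a clique entirely inside one bag — forcing width ≥ 3. Therefore the treewidth is 3.

Treewidth 3.
Bags: B1 = {a, b, e, g}  B2 = {a, b, e, h}  B3 = {a, b, e, i}  B4 = {a, b, c, h}  B5 = {a, b, f, g}  B6 = {b, c, d, h}
Tree: B1–B2, B1–B3, B2–B4, B1–B5, B4–B6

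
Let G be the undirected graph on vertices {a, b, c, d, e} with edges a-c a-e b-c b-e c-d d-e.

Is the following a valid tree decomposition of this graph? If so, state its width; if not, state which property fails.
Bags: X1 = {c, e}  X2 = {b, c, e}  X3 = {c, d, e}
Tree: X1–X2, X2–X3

No — vertex a appears in no bag.

A tree decomposition must satisfy three properties: every vertex lies in some bag; for every edge, both endpoints lie together in some bag; and for every vertex, the bags containing it form a connected subtree. Here vertex a appears in no bag, so the decomposition is invalid.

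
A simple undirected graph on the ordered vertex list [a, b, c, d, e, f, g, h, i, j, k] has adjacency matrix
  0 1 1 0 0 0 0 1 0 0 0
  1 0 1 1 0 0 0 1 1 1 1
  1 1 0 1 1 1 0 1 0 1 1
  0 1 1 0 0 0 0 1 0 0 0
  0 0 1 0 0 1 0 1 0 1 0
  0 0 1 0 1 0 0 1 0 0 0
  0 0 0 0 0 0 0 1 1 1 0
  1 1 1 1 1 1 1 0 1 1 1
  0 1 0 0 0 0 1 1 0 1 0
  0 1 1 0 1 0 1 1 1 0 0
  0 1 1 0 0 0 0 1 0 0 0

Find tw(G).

A width-3 tree decomposition is:
Bags: B1 = {c, e, h, j}  B2 = {b, c, h, j}  B3 = {b, h, i, j}  B4 = {c, e, f, h}  B5 = {g, h, i, j}  B6 = {a, b, c, h}  B7 = {b, c, d, h}  B8 = {b, c, h, k}
Tree: B1–B2, B2–B3, B1–B4, B3–B5, B2–B6, B2–B7, B2–B8
Every bag has size at most 4, so the width is 4 − 1 = 3 and tw(G) ≤ 3. For the lower bound, the 4 vertices {g, h, i, j} are pairwise adjacent, and any tree decomposition puts a clique entirely inside one bag — forcing width ≥ 3. Therefore the treewidth is 3.

3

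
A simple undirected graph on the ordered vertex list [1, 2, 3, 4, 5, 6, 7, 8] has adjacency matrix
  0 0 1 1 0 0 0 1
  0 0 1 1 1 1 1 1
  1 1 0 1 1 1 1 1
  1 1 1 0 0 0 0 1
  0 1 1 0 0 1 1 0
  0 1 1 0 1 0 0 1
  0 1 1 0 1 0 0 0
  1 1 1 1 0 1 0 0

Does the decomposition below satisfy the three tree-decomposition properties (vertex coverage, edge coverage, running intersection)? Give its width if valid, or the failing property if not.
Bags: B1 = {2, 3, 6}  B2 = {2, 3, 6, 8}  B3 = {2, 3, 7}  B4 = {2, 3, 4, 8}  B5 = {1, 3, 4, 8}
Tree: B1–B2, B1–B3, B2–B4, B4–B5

A tree decomposition must satisfy three properties: every vertex lies in some bag; for every edge, both endpoints lie together in some bag; and for every vertex, the bags containing it form a connected subtree. Here vertex 5 appears in no bag, so the decomposition is invalid.

No — vertex 5 appears in no bag.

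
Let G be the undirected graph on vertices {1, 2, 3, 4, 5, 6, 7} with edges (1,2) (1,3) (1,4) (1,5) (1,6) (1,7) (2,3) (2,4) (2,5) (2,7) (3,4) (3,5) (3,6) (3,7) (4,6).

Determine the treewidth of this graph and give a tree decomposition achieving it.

Every bag has size at most 4, so the width is 4 − 1 = 3 and tw(G) ≤ 3. On the other hand G contains the 4-clique {1, 2, 3, 4}. A clique must lie in a single bag of any decomposition, so no decomposition can have width below 3. Combining the bounds, tw(G) = 3.

Treewidth 3.
Bags: B1 = {1, 3, 4, 6}  B2 = {1, 2, 3, 4}  B3 = {1, 2, 3, 5}  B4 = {1, 2, 3, 7}
Tree: B1–B2, B2–B3, B3–B4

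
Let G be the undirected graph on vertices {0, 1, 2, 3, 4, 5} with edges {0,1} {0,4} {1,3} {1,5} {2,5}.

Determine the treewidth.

A width-1 tree decomposition is:
Bags: B1 = {1, 3}  B2 = {0, 1}  B3 = {1, 5}  B4 = {0, 4}  B5 = {2, 5}
Tree: B1–B2, B1–B3, B2–B4, B3–B5
The largest bag has 2 vertices, giving width 1; this decomposition certifies tw(G) ≤ 1. G has an edge, so its treewidth is at least 1. Combining the bounds, tw(G) = 1.

1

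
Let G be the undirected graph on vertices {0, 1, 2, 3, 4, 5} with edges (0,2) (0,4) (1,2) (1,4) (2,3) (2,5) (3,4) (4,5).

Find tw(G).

A width-2 tree decomposition is:
Bags: B1 = {2, 4, 5}  B2 = {0, 2, 4}  B3 = {2, 3, 4}  B4 = {1, 2, 4}
Tree: B1–B2, B2–B3, B3–B4
Every bag has size at most 3, so the width is 3 − 1 = 2 and tw(G) ≤ 2. For the lower bound, G contains the cycle 2–5–4–0–2, so G is not a forest; only forests have treewidth ≤ 1, hence tw(G) ≥ 2. Therefore the treewidth is 2.

2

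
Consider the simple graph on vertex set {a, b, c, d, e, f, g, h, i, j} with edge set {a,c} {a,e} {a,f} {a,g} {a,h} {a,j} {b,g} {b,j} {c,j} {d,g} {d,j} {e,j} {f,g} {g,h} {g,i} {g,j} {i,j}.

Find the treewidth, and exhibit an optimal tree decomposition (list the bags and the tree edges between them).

The largest bag has 3 vertices, giving width 2; this decomposition certifies tw(G) ≤ 2. Conversely, {d, g, j} is a clique of size 3, and the vertices of any clique must share a bag in every tree decomposition; so some bag has ≥ 3 vertices and tw(G) ≥ 2. Therefore the treewidth is 2.

Treewidth 2.
Bags: B1 = {b, g, j}  B2 = {a, g, j}  B3 = {a, c, j}  B4 = {g, i, j}  B5 = {a, e, j}  B6 = {d, g, j}  B7 = {a, f, g}  B8 = {a, g, h}
Tree: B1–B2, B2–B3, B2–B4, B2–B5, B2–B6, B2–B7, B7–B8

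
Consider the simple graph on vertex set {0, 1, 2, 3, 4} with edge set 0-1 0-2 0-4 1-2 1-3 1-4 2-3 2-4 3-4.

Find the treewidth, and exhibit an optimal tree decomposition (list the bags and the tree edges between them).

The largest bag has 4 vertices, giving width 3; this decomposition certifies tw(G) ≤ 3. For the lower bound, the 4 vertices {0, 1, 2, 4} are pairwise adjacent, and any tree decomposition puts a clique entirely inside one bag — forcing width ≥ 3. The upper and lower bounds meet at 3, so that is the treewidth.

Treewidth 3.
One optimal decomposition is:
Bags: B1 = {1, 2, 3, 4}  B2 = {0, 1, 2, 4}
Tree: B1–B2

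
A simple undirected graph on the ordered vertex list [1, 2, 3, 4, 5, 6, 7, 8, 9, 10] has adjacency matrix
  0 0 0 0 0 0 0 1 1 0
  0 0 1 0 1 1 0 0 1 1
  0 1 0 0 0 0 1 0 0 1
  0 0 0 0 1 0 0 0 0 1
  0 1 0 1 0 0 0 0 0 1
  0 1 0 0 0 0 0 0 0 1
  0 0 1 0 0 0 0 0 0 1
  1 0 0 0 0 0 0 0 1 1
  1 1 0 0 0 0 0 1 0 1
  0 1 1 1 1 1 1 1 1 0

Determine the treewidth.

2

A width-2 tree decomposition is:
Bags: B1 = {2, 5, 10}  B2 = {2, 6, 10}  B3 = {2, 3, 10}  B4 = {4, 5, 10}  B5 = {2, 9, 10}  B6 = {8, 9, 10}  B7 = {1, 8, 9}  B8 = {3, 7, 10}
Tree: B1–B2, B2–B3, B1–B4, B2–B5, B5–B6, B6–B7, B3–B8
Every bag has size at most 3, so the width is 3 − 1 = 2 and tw(G) ≤ 2. On the other hand G contains the 3-clique {1, 8, 9}. A clique must lie in a single bag of any decomposition, so no decomposition can have width below 2. Hence tw(G) = 2 exactly.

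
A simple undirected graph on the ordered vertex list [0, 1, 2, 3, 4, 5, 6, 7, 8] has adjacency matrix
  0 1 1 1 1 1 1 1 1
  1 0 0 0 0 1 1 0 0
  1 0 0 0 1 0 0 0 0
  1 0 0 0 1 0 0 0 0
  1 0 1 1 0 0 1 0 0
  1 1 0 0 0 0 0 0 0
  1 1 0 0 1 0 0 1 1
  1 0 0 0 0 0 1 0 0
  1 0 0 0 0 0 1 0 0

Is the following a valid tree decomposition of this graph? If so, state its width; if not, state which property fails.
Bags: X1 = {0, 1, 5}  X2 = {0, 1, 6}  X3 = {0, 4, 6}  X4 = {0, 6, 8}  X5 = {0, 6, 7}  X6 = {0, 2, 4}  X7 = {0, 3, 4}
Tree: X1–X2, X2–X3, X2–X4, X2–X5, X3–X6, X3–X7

Every vertex of G appears in some bag (union = {0, 1, 2, 3, 4, 5, 6, 7, 8}); every edge is covered by a bag; and for each vertex v the set of bags containing v is connected in the bag tree. The decomposition is therefore valid. The largest bag has 3 vertices, so the width is 2.

Yes; width 2.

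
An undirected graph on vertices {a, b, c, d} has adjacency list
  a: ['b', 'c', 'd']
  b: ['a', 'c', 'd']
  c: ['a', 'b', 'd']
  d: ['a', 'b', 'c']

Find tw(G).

A width-3 tree decomposition is:
Bags: B1 = {a, b, c, d}
Tree: (single bag)
A single bag containing all 4 vertices is trivially a valid decomposition of width 3. For the lower bound, the 4 vertices {a, b, c, d} are pairwise adjacent, and any tree decomposition puts a clique entirely inside one bag — forcing width ≥ 3. Combining the bounds, tw(G) = 3.

3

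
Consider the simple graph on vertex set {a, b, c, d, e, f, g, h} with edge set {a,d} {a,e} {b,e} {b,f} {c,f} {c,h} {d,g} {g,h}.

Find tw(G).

A width-2 tree decomposition is:
Bags: B1 = {b, c, f}  B2 = {b, c, e}  B3 = {a, c, e}  B4 = {a, c, d}  B5 = {c, d, g}  B6 = {c, g, h}
Tree: B1–B2, B2–B3, B3–B4, B4–B5, B5–B6
The largest bag has 3 vertices, giving width 2; this decomposition certifies tw(G) ≤ 2. The edges c–f–b–e–a–d–g–h–c form a cycle, so G is not a tree and its treewidth is at least 2. Combining the bounds, tw(G) = 2.

2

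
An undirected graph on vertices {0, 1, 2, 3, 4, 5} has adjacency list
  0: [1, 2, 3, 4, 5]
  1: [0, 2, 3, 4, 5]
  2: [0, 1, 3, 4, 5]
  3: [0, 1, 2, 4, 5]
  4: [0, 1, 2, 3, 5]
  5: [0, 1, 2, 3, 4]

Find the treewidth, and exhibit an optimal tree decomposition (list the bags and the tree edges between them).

Treewidth 5.
One optimal decomposition is:
Bags: B1 = {0, 1, 2, 3, 4, 5}
Tree: (single bag)

With just one bag of size 6, the width is 6 − 1 = 5, so tw(G) ≤ 5. Conversely, {0, 1, 2, 3, 4, 5} is a clique of size 6, and the vertices of any clique must share a bag in every tree decomposition; so some bag has ≥ 6 vertices and tw(G) ≥ 5. Hence tw(G) = 5 exactly.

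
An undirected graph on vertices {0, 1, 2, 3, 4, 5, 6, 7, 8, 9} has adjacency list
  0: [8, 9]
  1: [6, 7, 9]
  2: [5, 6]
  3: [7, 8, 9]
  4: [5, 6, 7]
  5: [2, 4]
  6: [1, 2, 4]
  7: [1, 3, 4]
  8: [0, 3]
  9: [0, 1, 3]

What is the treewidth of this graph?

2

A width-2 tree decomposition is:
Bags: B1 = {0, 3, 8}  B2 = {0, 3, 9}  B3 = {3, 7, 9}  B4 = {1, 7, 9}  B5 = {1, 4, 7}  B6 = {1, 4, 6}  B7 = {4, 5, 6}  B8 = {2, 5, 6}
Tree: B1–B2, B2–B3, B3–B4, B4–B5, B5–B6, B6–B7, B7–B8
The largest bag has 3 vertices, giving width 2; this decomposition certifies tw(G) ≤ 2. The edges 8–0–9–3–8 form a cycle, so G is not a tree and its treewidth is at least 2. The upper and lower bounds meet at 2, so that is the treewidth.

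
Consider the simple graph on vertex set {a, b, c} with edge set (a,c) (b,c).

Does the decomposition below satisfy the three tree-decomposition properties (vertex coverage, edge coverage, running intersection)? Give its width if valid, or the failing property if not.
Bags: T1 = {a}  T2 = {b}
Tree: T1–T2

A tree decomposition must satisfy three properties: every vertex lies in some bag; for every edge, both endpoints lie together in some bag; and for every vertex, the bags containing it form a connected subtree. Here vertex c appears in no bag, so the decomposition is invalid.

No — vertex c appears in no bag.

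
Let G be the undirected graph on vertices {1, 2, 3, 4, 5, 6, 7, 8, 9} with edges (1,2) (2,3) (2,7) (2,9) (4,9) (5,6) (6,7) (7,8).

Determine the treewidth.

A width-1 tree decomposition is:
Bags: B1 = {6, 7}  B2 = {2, 7}  B3 = {1, 2}  B4 = {2, 3}  B5 = {7, 8}  B6 = {2, 9}  B7 = {4, 9}  B8 = {5, 6}
Tree: B1–B2, B2–B3, B2–B4, B2–B5, B2–B6, B6–B7, B1–B8
Every bag has size at most 2, so the width is 2 − 1 = 1 and tw(G) ≤ 1. G has an edge, so its treewidth is at least 1. Hence tw(G) = 1 exactly.

1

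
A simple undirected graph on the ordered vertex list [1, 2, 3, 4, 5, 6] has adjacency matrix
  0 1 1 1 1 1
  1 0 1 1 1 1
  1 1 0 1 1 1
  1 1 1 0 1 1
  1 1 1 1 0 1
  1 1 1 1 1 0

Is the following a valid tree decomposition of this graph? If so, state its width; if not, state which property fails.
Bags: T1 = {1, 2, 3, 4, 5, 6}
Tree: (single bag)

Checking the three conditions: (i) the bags cover all of {1, 2, 3, 4, 5, 6}; (ii) for each edge, some bag contains both endpoints; (iii) the bags containing any fixed vertex form a subtree. All hold, so the decomposition is valid with width 6 − 1 = 5.

Yes; width 5.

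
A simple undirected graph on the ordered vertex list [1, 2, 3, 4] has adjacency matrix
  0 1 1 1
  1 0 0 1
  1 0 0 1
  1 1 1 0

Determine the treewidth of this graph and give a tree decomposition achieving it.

Treewidth 2.
Bags: B1 = {1, 3, 4}  B2 = {1, 2, 4}
Tree: B1–B2

The largest bag has 3 vertices, giving width 2; this decomposition certifies tw(G) ≤ 2. For the lower bound, the 3 vertices {1, 2, 4} are pairwise adjacent, and any tree decomposition puts a clique entirely inside one bag — forcing width ≥ 2. Hence tw(G) = 2 exactly.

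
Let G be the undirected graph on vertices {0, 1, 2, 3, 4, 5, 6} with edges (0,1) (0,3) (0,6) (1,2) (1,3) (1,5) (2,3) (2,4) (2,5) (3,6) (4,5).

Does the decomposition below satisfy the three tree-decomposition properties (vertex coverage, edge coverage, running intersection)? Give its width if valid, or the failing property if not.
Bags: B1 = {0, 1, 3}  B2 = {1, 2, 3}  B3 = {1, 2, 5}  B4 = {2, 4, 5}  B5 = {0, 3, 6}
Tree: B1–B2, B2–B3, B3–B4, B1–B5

Yes; width 2.

Checking the three conditions: (i) the bags cover all of {0, 1, 2, 3, 4, 5, 6}; (ii) for each edge, some bag contains both endpoints; (iii) the bags containing any fixed vertex form a subtree. All hold, so the decomposition is valid with width 3 − 1 = 2.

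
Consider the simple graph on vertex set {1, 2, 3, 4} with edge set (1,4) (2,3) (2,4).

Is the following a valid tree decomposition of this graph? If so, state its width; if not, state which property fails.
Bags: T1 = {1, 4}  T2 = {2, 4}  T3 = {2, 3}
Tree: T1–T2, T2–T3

Every vertex of G appears in some bag (union = {1, 2, 3, 4}); every edge is covered by a bag; and for each vertex v the set of bags containing v is connected in the bag tree. The decomposition is therefore valid. The largest bag has 2 vertices, so the width is 1.

Yes; width 1.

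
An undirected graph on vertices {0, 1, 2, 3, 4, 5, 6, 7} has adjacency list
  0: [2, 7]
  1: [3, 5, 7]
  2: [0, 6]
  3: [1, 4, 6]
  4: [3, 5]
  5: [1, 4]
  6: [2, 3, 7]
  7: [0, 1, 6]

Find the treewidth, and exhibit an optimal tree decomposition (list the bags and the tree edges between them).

Treewidth 2.
One optimal decomposition is:
Bags: B1 = {1, 4, 5}  B2 = {1, 3, 4}  B3 = {1, 3, 7}  B4 = {3, 6, 7}  B5 = {0, 6, 7}  B6 = {0, 2, 6}
Tree: B1–B2, B2–B3, B3–B4, B4–B5, B5–B6

Every bag has size at most 3, so the width is 3 − 1 = 2 and tw(G) ≤ 2. The edges 5–4–3–1–5 form a cycle, so G is not a tree and its treewidth is at least 2. The upper and lower bounds meet at 2, so that is the treewidth.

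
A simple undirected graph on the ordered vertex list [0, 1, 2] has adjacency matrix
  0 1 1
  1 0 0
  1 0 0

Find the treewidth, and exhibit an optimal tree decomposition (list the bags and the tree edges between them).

The largest bag has 2 vertices, giving width 1; this decomposition certifies tw(G) ≤ 1. Since G has at least one edge (e.g. 2–0), it is not an edgeless graph, so tw(G) ≥ 1. The upper and lower bounds meet at 1, so that is the treewidth.

Treewidth 1.
One such decomposition:
Bags: B1 = {0, 2}  B2 = {0, 1}
Tree: B1–B2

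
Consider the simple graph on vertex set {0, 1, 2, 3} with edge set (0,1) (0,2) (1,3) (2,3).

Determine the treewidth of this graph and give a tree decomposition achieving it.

Treewidth 2.
One optimal decomposition is:
Bags: B1 = {0, 1, 3}  B2 = {0, 2, 3}
Tree: B1–B2

The largest bag has 3 vertices, giving width 2; this decomposition certifies tw(G) ≤ 2. The edges 0–1–3–2–0 form a cycle, so G is not a tree and its treewidth is at least 2. Hence tw(G) = 2 exactly.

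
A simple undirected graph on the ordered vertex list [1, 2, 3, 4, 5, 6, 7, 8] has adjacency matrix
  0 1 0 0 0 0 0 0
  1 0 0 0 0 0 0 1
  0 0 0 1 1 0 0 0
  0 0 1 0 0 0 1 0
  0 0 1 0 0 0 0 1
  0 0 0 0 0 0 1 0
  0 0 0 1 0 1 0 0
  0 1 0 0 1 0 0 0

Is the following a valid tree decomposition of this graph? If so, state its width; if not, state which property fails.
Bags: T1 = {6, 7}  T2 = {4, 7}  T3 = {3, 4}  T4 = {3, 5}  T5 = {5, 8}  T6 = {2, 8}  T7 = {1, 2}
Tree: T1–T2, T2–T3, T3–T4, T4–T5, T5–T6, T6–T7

Yes; width 1.

Vertex coverage: the bags together contain {1, 2, 3, 4, 5, 6, 7, 8}, the full vertex set. Edge coverage: each edge of G has both endpoints in at least one bag. Running intersection: for every vertex, the bags containing it form a connected subtree. All three properties hold, so this is a valid tree decomposition of width max|bag| − 1 = 1, and hence tw(G) ≤ 1.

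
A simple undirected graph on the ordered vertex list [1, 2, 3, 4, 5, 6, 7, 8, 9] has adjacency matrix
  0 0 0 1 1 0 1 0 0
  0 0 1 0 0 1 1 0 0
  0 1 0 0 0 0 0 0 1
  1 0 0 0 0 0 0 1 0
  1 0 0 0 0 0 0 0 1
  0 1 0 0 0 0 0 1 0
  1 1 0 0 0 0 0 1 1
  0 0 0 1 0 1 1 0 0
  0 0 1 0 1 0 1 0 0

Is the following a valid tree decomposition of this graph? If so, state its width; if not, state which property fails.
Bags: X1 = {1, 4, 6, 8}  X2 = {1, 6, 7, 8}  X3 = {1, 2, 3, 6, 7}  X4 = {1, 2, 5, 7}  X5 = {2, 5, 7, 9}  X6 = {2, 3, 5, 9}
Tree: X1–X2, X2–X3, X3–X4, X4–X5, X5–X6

No — bags containing vertex 3 are not connected in the tree.

A tree decomposition must satisfy three properties: every vertex lies in some bag; for every edge, both endpoints lie together in some bag; and for every vertex, the bags containing it form a connected subtree. Here bags containing vertex 3 are not connected in the tree, so the decomposition is invalid.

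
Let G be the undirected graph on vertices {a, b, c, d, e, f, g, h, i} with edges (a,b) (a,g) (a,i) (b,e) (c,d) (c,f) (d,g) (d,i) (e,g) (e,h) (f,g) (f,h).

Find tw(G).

A width-3 tree decomposition is:
Bags: B1 = {a, b, e, i}  B2 = {a, e, g, i}  B3 = {d, e, g, i}  B4 = {d, e, g, h}  B5 = {d, f, g, h}  B6 = {c, d, f, h}
Tree: B1–B2, B2–B3, B3–B4, B4–B5, B5–B6
Each bag holds 4 vertices, so the decomposition has width 3, which upper-bounds the treewidth. For the lower bound: the 4 vertex sets {a,b,i}, {e}, {g}, {c,d,f,h} are disjoint, each induces a connected subgraph, and every pair is joined by at least one edge of G. Contracting each set to a single vertex therefore yields K_{4} as a minor, and since treewidth is minor-monotone, tw(G) ≥ tw(K_{4}) = 3. Combining the bounds, tw(G) = 3.

3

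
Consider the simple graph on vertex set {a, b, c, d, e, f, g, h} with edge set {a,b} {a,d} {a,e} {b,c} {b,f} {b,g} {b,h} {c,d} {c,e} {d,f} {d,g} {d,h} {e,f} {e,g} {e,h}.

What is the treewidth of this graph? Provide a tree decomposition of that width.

The largest bag has 4 vertices, giving width 3; this decomposition certifies tw(G) ≤ 3. For the lower bound: the 4 vertex sets {d,h}, {c,e}, {b}, {a} are disjoint, each induces a connected subgraph, and every pair is joined by at least one edge of G. Contracting each set to a single vertex therefore yields K_{4} as a minor, and since treewidth is minor-monotone, tw(G) ≥ tw(K_{4}) = 3. Hence tw(G) = 3 exactly.

Treewidth 3.
Bags: B1 = {b, d, e, h}  B2 = {b, c, d, e}  B3 = {a, b, d, e}  B4 = {b, d, e, f}  B5 = {b, d, e, g}
Tree: B1–B2, B2–B3, B3–B4, B4–B5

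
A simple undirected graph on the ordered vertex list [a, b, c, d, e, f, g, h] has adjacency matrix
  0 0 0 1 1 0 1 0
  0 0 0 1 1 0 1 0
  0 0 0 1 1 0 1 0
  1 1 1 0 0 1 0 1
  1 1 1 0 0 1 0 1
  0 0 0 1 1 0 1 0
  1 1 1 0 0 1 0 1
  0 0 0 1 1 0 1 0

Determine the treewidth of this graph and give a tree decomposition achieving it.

Treewidth 3.
One such decomposition:
Bags: B1 = {c, d, e, g}  B2 = {d, e, f, g}  B3 = {b, d, e, g}  B4 = {d, e, g, h}  B5 = {a, d, e, g}
Tree: B1–B2, B2–B3, B3–B4, B4–B5

Every bag has size at most 4, so the width is 4 − 1 = 3 and tw(G) ≤ 3. For the lower bound: the 4 vertex sets {c,e}, {d,f}, {g}, {b} are disjoint, each induces a connected subgraph, and every pair is joined by at least one edge of G. Contracting each set to a single vertex therefore yields K_{4} as a minor, and since treewidth is minor-monotone, tw(G) ≥ tw(K_{4}) = 3. Therefore the treewidth is 3.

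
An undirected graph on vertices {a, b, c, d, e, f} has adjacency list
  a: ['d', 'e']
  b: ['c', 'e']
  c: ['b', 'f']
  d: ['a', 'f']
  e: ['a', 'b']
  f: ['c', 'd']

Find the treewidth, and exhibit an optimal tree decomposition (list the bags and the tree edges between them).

Treewidth 2.
One optimal decomposition is:
Bags: B1 = {a, d, f}  B2 = {a, e, f}  B3 = {b, e, f}  B4 = {b, c, f}
Tree: B1–B2, B2–B3, B3–B4

Each bag holds 3 vertices, so the decomposition has width 2, which upper-bounds the treewidth. Since f–d–a–e–b–c–f is a cycle in G, G is not acyclic. Forests are exactly the graphs of treewidth ≤ 1, so tw(G) ≥ 2. Combining the bounds, tw(G) = 2.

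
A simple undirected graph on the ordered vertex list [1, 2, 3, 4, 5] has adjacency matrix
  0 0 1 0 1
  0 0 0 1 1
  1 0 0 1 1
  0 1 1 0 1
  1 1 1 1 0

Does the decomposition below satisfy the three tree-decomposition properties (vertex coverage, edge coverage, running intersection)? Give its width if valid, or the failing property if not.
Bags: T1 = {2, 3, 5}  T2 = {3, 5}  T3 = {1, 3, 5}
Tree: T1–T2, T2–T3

A tree decomposition must satisfy three properties: every vertex lies in some bag; for every edge, both endpoints lie together in some bag; and for every vertex, the bags containing it form a connected subtree. Here vertex 4 appears in no bag, so the decomposition is invalid.

No — vertex 4 appears in no bag.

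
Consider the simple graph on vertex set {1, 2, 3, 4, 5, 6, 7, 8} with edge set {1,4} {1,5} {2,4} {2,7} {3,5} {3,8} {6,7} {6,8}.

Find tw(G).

A width-2 tree decomposition is:
Bags: B1 = {2, 6, 7}  B2 = {2, 6, 8}  B3 = {2, 3, 8}  B4 = {2, 3, 5}  B5 = {1, 2, 5}  B6 = {1, 2, 4}
Tree: B1–B2, B2–B3, B3–B4, B4–B5, B5–B6
The largest bag has 3 vertices, giving width 2; this decomposition certifies tw(G) ≤ 2. Since 2–7–6–8–3–5–1–4–2 is a cycle in G, G is not acyclic. Forests are exactly the graphs of treewidth ≤ 1, so tw(G) ≥ 2. Combining the bounds, tw(G) = 2.

2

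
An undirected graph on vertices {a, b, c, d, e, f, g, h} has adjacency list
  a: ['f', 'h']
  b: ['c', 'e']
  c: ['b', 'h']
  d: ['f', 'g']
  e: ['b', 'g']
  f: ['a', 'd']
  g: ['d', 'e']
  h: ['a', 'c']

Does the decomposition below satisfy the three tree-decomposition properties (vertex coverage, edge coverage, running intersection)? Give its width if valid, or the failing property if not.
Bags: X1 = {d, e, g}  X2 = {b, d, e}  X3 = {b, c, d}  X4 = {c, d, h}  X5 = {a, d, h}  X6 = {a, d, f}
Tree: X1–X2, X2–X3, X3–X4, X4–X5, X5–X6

Yes; width 2.

Every vertex of G appears in some bag (union = {a, b, c, d, e, f, g, h}); every edge is covered by a bag; and for each vertex v the set of bags containing v is connected in the bag tree. The decomposition is therefore valid. The largest bag has 3 vertices, so the width is 2.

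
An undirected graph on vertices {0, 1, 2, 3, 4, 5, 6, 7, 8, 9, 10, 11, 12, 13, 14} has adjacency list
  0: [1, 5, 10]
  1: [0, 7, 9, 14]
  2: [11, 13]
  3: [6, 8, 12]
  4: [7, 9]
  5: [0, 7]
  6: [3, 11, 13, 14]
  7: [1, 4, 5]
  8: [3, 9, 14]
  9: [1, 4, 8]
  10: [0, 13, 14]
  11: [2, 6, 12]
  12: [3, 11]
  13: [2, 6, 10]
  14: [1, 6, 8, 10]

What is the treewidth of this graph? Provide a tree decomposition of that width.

Treewidth 3.
One such decomposition:
Bags: B1 = {2, 11, 12, 13}  B2 = {6, 11, 12, 13}  B3 = {3, 6, 12, 13}  B4 = {3, 6, 10, 13}  B5 = {3, 6, 10, 14}  B6 = {3, 8, 10, 14}  B7 = {0, 8, 10, 14}  B8 = {0, 1, 8, 14}  B9 = {0, 1, 8, 9}  B10 = {0, 1, 5, 9}  B11 = {1, 5, 7, 9}  B12 = {4, 5, 7, 9}
Tree: B1–B2, B2–B3, B3–B4, B4–B5, B5–B6, B6–B7, B7–B8, B8–B9, B9–B10, B10–B11, B11–B12

Each bag holds 4 vertices, so the decomposition has width 3, which upper-bounds the treewidth. For the lower bound: the 4 vertex sets {2,11,12}, {13}, {6}, {3,8,10,14} are disjoint, each induces a connected subgraph, and every pair is joined by at least one edge of G. Contracting each set to a single vertex therefore yields K_{4} as a minor, and since treewidth is minor-monotone, tw(G) ≥ tw(K_{4}) = 3. Therefore the treewidth is 3.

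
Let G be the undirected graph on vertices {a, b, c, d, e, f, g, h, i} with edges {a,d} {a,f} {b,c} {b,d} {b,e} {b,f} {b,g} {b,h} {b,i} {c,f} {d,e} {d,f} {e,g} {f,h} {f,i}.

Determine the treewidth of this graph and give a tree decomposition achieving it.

The largest bag has 3 vertices, giving width 2; this decomposition certifies tw(G) ≤ 2. On the other hand G contains the 3-clique {a, d, f}. A clique must lie in a single bag of any decomposition, so no decomposition can have width below 2. The upper and lower bounds meet at 2, so that is the treewidth.

Treewidth 2.
Bags: B1 = {b, d, f}  B2 = {b, c, f}  B3 = {b, f, h}  B4 = {b, f, i}  B5 = {b, d, e}  B6 = {a, d, f}  B7 = {b, e, g}
Tree: B1–B2, B2–B3, B1–B4, B1–B5, B1–B6, B5–B7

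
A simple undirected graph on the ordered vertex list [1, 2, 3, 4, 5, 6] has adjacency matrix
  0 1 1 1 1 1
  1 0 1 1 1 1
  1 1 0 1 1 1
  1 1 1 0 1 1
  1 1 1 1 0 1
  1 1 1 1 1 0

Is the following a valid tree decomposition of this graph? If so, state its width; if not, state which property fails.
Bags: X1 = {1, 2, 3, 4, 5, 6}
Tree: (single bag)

Vertex coverage: the bags together contain {1, 2, 3, 4, 5, 6}, the full vertex set. Edge coverage: each edge of G has both endpoints in at least one bag. Running intersection: for every vertex, the bags containing it form a connected subtree. All three properties hold, so this is a valid tree decomposition of width max|bag| − 1 = 5, and hence tw(G) ≤ 5.

Yes; width 5.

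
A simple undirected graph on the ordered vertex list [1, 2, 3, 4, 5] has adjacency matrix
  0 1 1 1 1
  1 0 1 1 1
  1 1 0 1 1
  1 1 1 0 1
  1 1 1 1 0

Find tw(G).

4

A width-4 tree decomposition is:
Bags: B1 = {1, 2, 3, 4, 5}
Tree: (single bag)
With just one bag of size 5, the width is 5 − 1 = 4, so tw(G) ≤ 4. On the other hand G contains the 5-clique {1, 2, 3, 4, 5}. A clique must lie in a single bag of any decomposition, so no decomposition can have width below 4. Therefore the treewidth is 4.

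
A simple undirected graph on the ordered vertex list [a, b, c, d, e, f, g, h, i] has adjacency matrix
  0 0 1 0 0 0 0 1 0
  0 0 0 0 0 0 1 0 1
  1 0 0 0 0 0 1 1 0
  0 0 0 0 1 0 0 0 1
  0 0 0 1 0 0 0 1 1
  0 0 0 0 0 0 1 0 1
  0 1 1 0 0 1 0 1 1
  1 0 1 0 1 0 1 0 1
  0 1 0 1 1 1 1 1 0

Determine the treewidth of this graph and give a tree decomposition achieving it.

Treewidth 2.
One such decomposition:
Bags: B1 = {f, g, i}  B2 = {g, h, i}  B3 = {b, g, i}  B4 = {c, g, h}  B5 = {e, h, i}  B6 = {a, c, h}  B7 = {d, e, i}
Tree: B1–B2, B2–B3, B2–B4, B2–B5, B4–B6, B5–B7

Each bag holds 3 vertices, so the decomposition has width 2, which upper-bounds the treewidth. For the lower bound, the 3 vertices {c, g, h} are pairwise adjacent, and any tree decomposition puts a clique entirely inside one bag — forcing width ≥ 2. Therefore the treewidth is 2.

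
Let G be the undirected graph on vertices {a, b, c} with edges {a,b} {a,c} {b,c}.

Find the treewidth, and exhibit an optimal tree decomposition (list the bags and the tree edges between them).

A single bag containing all 3 vertices is trivially a valid decomposition of width 2. On the other hand G contains the 3-clique {a, b, c}. A clique must lie in a single bag of any decomposition, so no decomposition can have width below 2. Therefore the treewidth is 2.

Treewidth 2.
One optimal decomposition is:
Bags: B1 = {a, b, c}
Tree: (single bag)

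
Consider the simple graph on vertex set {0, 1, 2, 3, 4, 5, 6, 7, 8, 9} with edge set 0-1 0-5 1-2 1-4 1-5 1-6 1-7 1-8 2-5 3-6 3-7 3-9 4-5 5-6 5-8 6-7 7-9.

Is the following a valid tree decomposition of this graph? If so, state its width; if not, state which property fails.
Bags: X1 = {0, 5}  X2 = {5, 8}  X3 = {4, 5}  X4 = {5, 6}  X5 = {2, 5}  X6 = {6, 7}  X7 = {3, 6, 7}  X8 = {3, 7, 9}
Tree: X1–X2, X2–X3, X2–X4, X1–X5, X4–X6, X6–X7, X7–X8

No — vertex 1 appears in no bag.

A tree decomposition must satisfy three properties: every vertex lies in some bag; for every edge, both endpoints lie together in some bag; and for every vertex, the bags containing it form a connected subtree. Here vertex 1 appears in no bag, so the decomposition is invalid.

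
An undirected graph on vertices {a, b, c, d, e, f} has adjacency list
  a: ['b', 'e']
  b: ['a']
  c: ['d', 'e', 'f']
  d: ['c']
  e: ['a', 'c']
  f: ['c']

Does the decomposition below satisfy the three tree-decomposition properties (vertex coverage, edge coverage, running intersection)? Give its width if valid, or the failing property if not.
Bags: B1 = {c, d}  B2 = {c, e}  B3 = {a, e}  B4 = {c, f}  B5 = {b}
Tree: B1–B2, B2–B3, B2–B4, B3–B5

A tree decomposition must satisfy three properties: every vertex lies in some bag; for every edge, both endpoints lie together in some bag; and for every vertex, the bags containing it form a connected subtree. Here edge (a,b) lies in no bag, so the decomposition is invalid.

No — edge (a,b) lies in no bag.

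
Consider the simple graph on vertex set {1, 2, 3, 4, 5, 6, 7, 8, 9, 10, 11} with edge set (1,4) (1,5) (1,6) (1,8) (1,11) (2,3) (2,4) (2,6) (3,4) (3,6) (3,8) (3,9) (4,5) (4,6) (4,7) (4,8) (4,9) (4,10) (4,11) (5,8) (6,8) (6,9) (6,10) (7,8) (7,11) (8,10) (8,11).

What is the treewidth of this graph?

A width-3 tree decomposition is:
Bags: B1 = {1, 4, 6, 8}  B2 = {1, 4, 8, 11}  B3 = {4, 6, 8, 10}  B4 = {3, 4, 6, 8}  B5 = {2, 3, 4, 6}  B6 = {1, 4, 5, 8}  B7 = {3, 4, 6, 9}  B8 = {4, 7, 8, 11}
Tree: B1–B2, B1–B3, B3–B4, B4–B5, B2–B6, B4–B7, B2–B8
The largest bag has 4 vertices, giving width 3; this decomposition certifies tw(G) ≤ 3. Conversely, {1, 4, 8, 11} is a clique of size 4, and the vertices of any clique must share a bag in every tree decomposition; so some bag has ≥ 4 vertices and tw(G) ≥ 3. Combining the bounds, tw(G) = 3.

3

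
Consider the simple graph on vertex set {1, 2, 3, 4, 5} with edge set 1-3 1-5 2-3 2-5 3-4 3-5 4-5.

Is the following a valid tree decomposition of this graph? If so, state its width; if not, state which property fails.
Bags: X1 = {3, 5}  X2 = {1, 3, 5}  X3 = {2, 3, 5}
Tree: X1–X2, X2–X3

A tree decomposition must satisfy three properties: every vertex lies in some bag; for every edge, both endpoints lie together in some bag; and for every vertex, the bags containing it form a connected subtree. Here vertex 4 appears in no bag, so the decomposition is invalid.

No — vertex 4 appears in no bag.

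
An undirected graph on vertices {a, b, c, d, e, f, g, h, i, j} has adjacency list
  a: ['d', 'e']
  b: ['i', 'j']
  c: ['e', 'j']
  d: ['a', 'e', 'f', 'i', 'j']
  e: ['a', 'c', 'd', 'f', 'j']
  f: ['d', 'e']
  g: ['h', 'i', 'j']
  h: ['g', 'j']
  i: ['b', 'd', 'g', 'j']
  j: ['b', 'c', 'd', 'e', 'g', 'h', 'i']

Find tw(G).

A width-2 tree decomposition is:
Bags: B1 = {d, e, j}  B2 = {d, i, j}  B3 = {d, e, f}  B4 = {a, d, e}  B5 = {g, i, j}  B6 = {c, e, j}  B7 = {b, i, j}  B8 = {g, h, j}
Tree: B1–B2, B1–B3, B3–B4, B2–B5, B1–B6, B2–B7, B5–B8
The largest bag has 3 vertices, giving width 2; this decomposition certifies tw(G) ≤ 2. On the other hand G contains the 3-clique {a, d, e}. A clique must lie in a single bag of any decomposition, so no decomposition can have width below 2. The upper and lower bounds meet at 2, so that is the treewidth.

2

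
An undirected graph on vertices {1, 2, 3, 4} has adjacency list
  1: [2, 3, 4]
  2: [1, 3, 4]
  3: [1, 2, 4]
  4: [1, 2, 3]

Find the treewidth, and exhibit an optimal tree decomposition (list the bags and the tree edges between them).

A single bag containing all 4 vertices is trivially a valid decomposition of width 3. For the lower bound, the 4 vertices {1, 2, 3, 4} are pairwise adjacent, and any tree decomposition puts a clique entirely inside one bag — forcing width ≥ 3. Therefore the treewidth is 3.

Treewidth 3.
Bags: B1 = {1, 2, 3, 4}
Tree: (single bag)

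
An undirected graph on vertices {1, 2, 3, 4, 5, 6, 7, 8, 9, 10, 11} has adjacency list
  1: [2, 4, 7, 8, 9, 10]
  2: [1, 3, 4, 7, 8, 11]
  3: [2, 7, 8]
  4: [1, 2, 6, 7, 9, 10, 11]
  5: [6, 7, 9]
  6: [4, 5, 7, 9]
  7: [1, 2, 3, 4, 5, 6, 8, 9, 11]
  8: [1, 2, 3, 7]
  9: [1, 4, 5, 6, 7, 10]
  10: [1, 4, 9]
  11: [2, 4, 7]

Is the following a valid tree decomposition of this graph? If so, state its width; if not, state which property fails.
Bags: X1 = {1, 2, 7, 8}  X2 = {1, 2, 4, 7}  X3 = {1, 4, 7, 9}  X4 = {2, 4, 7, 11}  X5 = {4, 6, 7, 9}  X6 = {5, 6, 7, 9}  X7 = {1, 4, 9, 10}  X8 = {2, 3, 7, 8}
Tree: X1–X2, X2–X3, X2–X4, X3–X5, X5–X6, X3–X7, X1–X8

Yes; width 3.

Every vertex of G appears in some bag (union = {1, 2, 3, 4, 5, 6, 7, 8, 9, 10, 11}); every edge is covered by a bag; and for each vertex v the set of bags containing v is connected in the bag tree. The decomposition is therefore valid. The largest bag has 4 vertices, so the width is 3.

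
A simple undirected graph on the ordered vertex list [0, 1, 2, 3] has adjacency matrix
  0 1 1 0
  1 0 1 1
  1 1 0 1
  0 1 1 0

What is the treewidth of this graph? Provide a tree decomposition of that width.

Each bag holds 3 vertices, so the decomposition has width 2, which upper-bounds the treewidth. On the other hand G contains the 3-clique {0, 1, 2}. A clique must lie in a single bag of any decomposition, so no decomposition can have width below 2. The upper and lower bounds meet at 2, so that is the treewidth.

Treewidth 2.
One such decomposition:
Bags: B1 = {1, 2, 3}  B2 = {0, 1, 2}
Tree: B1–B2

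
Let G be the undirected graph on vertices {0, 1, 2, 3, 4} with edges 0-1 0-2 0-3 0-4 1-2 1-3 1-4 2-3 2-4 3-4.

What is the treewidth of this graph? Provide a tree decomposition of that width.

Treewidth 4.
Bags: B1 = {0, 1, 2, 3, 4}
Tree: (single bag)

A single bag containing all 5 vertices is trivially a valid decomposition of width 4. On the other hand G contains the 5-clique {0, 1, 2, 3, 4}. A clique must lie in a single bag of any decomposition, so no decomposition can have width below 4. Hence tw(G) = 4 exactly.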